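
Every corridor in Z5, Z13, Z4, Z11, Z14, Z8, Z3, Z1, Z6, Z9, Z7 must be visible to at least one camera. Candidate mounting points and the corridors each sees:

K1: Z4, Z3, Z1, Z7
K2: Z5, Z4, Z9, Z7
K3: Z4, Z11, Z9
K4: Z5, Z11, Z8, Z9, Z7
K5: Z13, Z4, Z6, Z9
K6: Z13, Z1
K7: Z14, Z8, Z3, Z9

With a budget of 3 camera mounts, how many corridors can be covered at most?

Choosing K1, K4, K5 covers {Z5, Z13, Z4, Z11, Z8, Z3, Z1, Z6, Z9, Z7} — 10 corridors.
No choice of 3 camera mounts does better; here Z14 is left uncovered.

10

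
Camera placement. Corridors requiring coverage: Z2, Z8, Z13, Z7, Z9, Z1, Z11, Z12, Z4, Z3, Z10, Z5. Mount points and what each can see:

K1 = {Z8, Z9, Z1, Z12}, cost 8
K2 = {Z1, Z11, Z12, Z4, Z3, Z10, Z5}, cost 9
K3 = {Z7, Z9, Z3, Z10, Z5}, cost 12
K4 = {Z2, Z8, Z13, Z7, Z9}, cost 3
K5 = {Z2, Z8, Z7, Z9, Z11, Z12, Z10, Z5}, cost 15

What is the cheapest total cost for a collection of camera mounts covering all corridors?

K2, K4 cover every corridor at cost 9 + 3 = 12.
Any cover uses at least 2 camera mounts; among all covering selections none totals below 12.

12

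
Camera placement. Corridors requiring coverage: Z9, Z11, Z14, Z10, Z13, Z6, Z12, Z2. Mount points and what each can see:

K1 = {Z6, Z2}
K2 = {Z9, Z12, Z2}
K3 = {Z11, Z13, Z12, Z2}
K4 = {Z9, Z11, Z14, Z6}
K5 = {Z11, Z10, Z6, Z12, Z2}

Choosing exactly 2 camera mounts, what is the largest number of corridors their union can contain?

Choosing K3, K4 covers {Z9, Z11, Z14, Z13, Z6, Z12, Z2} — 7 corridors.
No choice of 2 camera mounts does better; here Z10 is left uncovered.

7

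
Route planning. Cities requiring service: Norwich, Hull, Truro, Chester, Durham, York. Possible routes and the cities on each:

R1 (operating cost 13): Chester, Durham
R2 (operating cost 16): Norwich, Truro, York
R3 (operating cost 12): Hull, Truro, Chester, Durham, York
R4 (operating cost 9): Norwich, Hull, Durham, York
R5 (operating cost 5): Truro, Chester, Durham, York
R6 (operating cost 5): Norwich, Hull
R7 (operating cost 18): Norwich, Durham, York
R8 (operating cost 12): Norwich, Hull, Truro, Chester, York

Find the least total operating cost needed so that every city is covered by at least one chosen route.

10

R5, R6 cover every city at operating cost 5 + 5 = 10.
Any cover uses at least 2 routes; among all covering selections none totals below 10.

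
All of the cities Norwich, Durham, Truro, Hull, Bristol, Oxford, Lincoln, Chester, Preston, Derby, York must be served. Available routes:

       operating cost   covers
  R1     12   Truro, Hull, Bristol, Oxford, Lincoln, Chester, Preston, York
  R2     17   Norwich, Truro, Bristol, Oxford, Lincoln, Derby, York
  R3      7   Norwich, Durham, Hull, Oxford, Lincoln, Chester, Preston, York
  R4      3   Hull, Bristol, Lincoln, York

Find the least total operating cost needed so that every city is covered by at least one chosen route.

R2, R3 cover every city at operating cost 17 + 7 = 24.
Any cover uses at least 2 routes; among all covering selections none totals below 24.
Greedy by coverage-per-operating cost would pick R4, R3, R2 for 27 — worse than the optimum 24.

24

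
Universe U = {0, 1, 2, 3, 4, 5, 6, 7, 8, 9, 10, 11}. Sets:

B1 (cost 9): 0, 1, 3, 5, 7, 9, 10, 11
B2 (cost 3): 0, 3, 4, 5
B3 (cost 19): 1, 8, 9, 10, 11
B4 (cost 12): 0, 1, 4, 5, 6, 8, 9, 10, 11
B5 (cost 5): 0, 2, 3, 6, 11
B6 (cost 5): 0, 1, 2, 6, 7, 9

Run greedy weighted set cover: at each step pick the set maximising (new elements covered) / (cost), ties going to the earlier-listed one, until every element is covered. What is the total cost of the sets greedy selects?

Pick 1: B2 adds 4 new (0, 3, 4, 5) at cost 3 (ratio 4/3).
Pick 2: B6 adds 5 new (1, 2, 6, 7, 9) at cost 5 (ratio 5/5).
Pick 3: B4 adds 3 new (8, 10, 11) at cost 12 (ratio 3/12).
Greedy total cost: 3 + 5 + 12 = 20.

20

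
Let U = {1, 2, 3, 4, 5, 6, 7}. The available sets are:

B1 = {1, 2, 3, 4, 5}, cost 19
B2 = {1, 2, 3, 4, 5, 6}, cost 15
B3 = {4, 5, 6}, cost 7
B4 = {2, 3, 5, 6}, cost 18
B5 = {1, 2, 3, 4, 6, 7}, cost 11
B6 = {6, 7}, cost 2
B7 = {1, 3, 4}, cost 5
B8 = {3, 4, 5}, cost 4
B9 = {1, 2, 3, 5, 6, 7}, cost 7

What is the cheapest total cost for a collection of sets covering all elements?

11

B8, B9 cover every element at cost 4 + 7 = 11.
Any cover uses at least 2 sets; among all covering selections none totals below 11.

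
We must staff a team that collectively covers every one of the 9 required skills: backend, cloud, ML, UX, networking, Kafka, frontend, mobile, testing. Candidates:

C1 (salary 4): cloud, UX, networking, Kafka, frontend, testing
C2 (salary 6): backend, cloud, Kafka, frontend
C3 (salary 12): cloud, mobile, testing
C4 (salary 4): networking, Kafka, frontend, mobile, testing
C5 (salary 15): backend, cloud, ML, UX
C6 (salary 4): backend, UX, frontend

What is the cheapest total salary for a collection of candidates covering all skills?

19

C4, C5 cover every skill at salary 4 + 15 = 19.
Any cover uses at least 2 candidates; among all covering selections none totals below 19.
Greedy by coverage-per-salary would pick C1, C4, C6, C5 for 27 — worse than the optimum 19.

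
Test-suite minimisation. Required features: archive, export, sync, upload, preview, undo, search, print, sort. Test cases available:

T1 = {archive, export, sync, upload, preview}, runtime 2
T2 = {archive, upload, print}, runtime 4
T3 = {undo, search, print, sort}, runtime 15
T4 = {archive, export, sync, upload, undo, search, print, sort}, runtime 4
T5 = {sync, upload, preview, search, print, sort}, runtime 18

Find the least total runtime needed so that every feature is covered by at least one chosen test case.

6

T1, T4 cover every feature at runtime 2 + 4 = 6.
Any cover uses at least 2 test cases; among all covering selections none totals below 6.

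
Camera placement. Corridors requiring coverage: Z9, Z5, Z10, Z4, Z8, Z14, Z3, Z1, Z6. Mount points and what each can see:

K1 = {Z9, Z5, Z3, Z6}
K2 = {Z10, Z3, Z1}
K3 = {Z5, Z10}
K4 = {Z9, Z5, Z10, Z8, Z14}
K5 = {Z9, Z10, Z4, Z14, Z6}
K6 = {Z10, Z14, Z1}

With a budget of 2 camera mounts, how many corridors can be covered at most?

7

Choosing K1, K4 covers {Z9, Z5, Z10, Z8, Z14, Z3, Z6} — 7 corridors.
No choice of 2 camera mounts does better; here Z4, Z1 are left uncovered.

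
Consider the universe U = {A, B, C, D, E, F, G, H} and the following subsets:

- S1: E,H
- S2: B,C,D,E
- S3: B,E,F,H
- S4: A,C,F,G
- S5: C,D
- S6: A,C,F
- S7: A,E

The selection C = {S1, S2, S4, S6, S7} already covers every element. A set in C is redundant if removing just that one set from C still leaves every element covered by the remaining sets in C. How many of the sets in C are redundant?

2

Drop S1: H uncovered — not redundant.
Drop S2: B, D uncovered — not redundant.
Drop S4: G uncovered — not redundant.
Drop S6: the rest still cover every element — redundant.
Drop S7: the rest still cover every element — redundant.
2 redundant: S6, S7.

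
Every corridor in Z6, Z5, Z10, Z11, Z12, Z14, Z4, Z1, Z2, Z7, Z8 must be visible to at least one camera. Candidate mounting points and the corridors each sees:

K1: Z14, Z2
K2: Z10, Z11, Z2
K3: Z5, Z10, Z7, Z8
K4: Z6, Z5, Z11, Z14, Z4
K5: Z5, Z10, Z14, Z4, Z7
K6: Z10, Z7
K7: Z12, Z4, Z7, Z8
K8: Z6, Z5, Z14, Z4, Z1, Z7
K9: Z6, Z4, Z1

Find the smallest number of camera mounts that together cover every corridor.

3

K2, K7, K8 together cover {Z6, Z5, Z10, Z11, Z12, Z14, Z4, Z1, Z2, Z7, Z8} — every corridor.
No 2 of the 9 camera mounts cover everything (all 36 pairs fall short), so 3 is minimum.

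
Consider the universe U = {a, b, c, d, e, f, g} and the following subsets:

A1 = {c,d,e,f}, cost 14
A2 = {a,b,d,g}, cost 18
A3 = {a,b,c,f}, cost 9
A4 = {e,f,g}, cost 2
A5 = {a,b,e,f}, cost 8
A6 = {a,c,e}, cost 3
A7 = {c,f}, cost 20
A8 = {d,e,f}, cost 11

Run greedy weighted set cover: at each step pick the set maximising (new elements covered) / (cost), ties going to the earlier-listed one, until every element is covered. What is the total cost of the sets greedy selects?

Pick 1: A4 adds 3 new (e, f, g) at cost 2 (ratio 3/2).
Pick 2: A6 adds 2 new (a, c) at cost 3 (ratio 2/3).
Pick 3: A5 adds 1 new (b) at cost 8 (ratio 1/8).
Pick 4: A8 adds 1 new (d) at cost 11 (ratio 1/11).
Greedy total cost: 2 + 3 + 8 + 11 = 24. (The true optimum is 22, so greedy overshoots here.)

24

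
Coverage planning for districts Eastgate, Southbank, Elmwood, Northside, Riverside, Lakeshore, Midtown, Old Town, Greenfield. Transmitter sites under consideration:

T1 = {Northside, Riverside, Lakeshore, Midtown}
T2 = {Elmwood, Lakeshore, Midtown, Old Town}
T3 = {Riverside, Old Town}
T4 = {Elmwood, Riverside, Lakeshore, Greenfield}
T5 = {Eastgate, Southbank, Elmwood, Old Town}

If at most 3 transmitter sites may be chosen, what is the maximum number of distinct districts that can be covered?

Choosing T1, T4, T5 covers {Eastgate, Southbank, Elmwood, Northside, Riverside, Lakeshore, Midtown, Old Town, Greenfield} — 9 districts.
That is all 9 districts.

9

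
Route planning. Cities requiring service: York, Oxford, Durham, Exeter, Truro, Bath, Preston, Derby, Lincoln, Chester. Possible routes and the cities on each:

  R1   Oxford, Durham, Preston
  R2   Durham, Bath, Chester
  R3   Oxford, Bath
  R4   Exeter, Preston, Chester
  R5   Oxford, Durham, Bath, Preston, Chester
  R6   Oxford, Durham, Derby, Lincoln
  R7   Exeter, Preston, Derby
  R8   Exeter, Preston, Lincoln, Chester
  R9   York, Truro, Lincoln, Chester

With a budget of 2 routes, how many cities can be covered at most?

Choosing R5, R9 covers {York, Oxford, Durham, Truro, Bath, Preston, Lincoln, Chester} — 8 cities.
No choice of 2 routes does better; here Exeter, Derby are left uncovered.

8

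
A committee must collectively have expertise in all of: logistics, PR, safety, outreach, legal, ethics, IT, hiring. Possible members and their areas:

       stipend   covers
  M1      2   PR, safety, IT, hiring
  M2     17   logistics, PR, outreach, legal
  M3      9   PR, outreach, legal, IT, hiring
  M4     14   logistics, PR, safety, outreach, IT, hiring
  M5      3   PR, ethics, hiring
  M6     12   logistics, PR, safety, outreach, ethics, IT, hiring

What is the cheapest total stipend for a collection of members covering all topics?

M3, M6 cover every topic at stipend 9 + 12 = 21.
Any cover uses at least 2 members; among all covering selections none totals below 21.

21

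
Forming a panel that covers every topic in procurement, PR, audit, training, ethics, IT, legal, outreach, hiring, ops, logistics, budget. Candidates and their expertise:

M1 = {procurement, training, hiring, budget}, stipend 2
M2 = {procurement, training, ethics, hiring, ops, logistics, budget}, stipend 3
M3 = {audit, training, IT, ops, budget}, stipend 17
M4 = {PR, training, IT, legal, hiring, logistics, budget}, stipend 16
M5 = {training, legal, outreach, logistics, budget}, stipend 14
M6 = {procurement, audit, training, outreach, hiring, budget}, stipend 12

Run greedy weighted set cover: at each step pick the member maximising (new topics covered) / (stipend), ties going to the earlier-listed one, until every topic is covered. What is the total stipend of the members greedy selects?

31

Pick 1: M2 adds 7 new (procurement, training, ethics, hiring, ops, logistics, budget) at stipend 3 (ratio 7/3).
Pick 2: M4 adds 3 new (PR, IT, legal) at stipend 16 (ratio 3/16).
Pick 3: M6 adds 2 new (audit, outreach) at stipend 12 (ratio 2/12).
Greedy total stipend: 3 + 16 + 12 = 31.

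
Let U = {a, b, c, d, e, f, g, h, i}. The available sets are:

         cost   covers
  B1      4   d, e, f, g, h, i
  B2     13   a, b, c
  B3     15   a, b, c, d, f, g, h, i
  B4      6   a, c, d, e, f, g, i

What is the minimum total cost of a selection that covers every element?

B1, B2 cover every element at cost 4 + 13 = 17.
Any cover uses at least 2 sets; among all covering selections none totals below 17.

17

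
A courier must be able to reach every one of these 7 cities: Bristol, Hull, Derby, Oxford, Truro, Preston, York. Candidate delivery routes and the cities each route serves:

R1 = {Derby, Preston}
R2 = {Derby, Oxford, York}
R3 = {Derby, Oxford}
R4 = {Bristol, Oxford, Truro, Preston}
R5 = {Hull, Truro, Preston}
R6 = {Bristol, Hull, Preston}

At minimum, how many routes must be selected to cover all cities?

R2, R4, R5 together cover {Bristol, Hull, Derby, Oxford, Truro, Preston, York} — every city.
No 2 of the 6 routes cover everything (all 15 pairs fall short), so 3 is minimum.

3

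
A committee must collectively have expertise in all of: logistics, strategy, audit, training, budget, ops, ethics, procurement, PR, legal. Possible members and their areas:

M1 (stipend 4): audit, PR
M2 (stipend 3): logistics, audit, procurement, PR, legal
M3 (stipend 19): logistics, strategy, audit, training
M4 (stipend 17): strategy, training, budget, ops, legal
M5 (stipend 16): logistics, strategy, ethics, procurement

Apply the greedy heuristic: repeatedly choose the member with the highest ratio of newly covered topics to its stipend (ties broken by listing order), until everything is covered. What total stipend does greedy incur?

36

Pick 1: M2 adds 5 new (logistics, audit, procurement, PR, legal) at stipend 3 (ratio 5/3).
Pick 2: M4 adds 4 new (strategy, training, budget, ops) at stipend 17 (ratio 4/17).
Pick 3: M5 adds 1 new (ethics) at stipend 16 (ratio 1/16).
Greedy total stipend: 3 + 17 + 16 = 36.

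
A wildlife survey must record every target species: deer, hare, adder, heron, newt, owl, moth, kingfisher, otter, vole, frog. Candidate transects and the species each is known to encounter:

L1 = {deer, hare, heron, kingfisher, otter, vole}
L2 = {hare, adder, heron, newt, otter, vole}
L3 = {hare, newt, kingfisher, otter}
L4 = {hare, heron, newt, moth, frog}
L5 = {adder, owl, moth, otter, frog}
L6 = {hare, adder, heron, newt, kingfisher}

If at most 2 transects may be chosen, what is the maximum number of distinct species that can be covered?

Choosing L1, L5 covers {deer, hare, adder, heron, owl, moth, kingfisher, otter, vole, frog} — 10 species.
No choice of 2 transects does better; here newt is left uncovered.

10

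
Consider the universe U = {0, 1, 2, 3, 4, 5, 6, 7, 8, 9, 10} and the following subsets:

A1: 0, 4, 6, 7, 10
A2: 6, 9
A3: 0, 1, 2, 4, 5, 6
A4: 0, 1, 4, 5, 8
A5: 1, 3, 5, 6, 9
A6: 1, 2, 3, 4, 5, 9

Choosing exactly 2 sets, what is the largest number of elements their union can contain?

10

Choosing A1, A6 covers {0, 1, 2, 3, 4, 5, 6, 7, 9, 10} — 10 elements.
No choice of 2 sets does better; here 8 is left uncovered.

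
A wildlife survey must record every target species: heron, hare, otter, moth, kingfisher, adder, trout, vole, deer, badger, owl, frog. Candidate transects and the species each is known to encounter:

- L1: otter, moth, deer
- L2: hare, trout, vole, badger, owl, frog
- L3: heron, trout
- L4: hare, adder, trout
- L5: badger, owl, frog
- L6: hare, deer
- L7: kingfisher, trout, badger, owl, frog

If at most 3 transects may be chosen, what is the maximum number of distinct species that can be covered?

Choosing L1, L2, L3 covers {heron, hare, otter, moth, trout, vole, deer, badger, owl, frog} — 10 species.
No choice of 3 transects does better; here kingfisher, adder are left uncovered.

10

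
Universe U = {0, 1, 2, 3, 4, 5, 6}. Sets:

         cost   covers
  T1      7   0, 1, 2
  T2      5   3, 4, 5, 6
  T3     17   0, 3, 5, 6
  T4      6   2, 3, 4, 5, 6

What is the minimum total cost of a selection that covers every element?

12

T1, T2 cover every element at cost 7 + 5 = 12.
Any cover uses at least 2 sets; among all covering selections none totals below 12.
Greedy by coverage-per-cost would pick T4, T1 for 13 — worse than the optimum 12.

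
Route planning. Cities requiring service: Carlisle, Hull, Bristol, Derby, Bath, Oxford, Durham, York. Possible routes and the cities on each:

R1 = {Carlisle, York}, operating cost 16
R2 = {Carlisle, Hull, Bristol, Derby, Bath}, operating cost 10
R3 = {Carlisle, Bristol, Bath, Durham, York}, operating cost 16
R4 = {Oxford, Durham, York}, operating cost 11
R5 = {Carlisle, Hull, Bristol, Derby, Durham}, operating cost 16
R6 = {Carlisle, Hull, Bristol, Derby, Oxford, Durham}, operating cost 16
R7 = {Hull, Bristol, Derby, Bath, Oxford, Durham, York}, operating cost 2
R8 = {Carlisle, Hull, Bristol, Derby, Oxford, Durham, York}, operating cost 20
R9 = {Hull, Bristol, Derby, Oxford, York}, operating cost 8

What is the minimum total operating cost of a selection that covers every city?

12

R2, R7 cover every city at operating cost 10 + 2 = 12.
Any cover uses at least 2 routes; among all covering selections none totals below 12.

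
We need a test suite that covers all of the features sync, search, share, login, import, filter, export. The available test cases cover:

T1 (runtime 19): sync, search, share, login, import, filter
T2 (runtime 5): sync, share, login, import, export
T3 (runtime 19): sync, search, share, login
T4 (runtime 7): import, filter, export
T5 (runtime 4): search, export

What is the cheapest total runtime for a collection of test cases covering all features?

T2, T4, T5 cover every feature at runtime 5 + 7 + 4 = 16.
Any cover uses at least 2 test cases; among all covering selections none totals below 16.

16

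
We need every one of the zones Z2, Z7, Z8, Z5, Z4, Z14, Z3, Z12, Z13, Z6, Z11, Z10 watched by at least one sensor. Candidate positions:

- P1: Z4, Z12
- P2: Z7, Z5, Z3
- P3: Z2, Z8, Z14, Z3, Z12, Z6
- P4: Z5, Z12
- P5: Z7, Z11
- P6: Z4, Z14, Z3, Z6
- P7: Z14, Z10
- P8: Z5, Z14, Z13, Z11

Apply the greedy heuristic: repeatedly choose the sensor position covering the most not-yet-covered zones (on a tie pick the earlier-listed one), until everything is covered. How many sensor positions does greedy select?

Pick 1: P3 covers 6 new zones (Z2, Z8, Z14, Z3, Z12, Z6).
Pick 2: P8 covers 3 new zones (Z5, Z13, Z11).
Pick 3: P1 covers 1 new zones (Z4).
Pick 4: P2 covers 1 new zones (Z7).
Pick 5: P7 covers 1 new zones (Z10).
Greedy uses 5 sensor positions.

5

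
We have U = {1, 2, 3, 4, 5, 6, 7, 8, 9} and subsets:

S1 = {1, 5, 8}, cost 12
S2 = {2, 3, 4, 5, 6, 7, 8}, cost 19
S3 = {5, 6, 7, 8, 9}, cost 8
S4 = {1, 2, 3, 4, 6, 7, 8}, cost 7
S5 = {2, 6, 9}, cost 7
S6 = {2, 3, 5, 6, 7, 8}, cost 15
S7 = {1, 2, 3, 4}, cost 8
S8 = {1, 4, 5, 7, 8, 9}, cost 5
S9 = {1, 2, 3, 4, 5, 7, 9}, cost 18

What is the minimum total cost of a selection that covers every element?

S4, S8 cover every element at cost 7 + 5 = 12.
Any cover uses at least 2 sets; among all covering selections none totals below 12.

12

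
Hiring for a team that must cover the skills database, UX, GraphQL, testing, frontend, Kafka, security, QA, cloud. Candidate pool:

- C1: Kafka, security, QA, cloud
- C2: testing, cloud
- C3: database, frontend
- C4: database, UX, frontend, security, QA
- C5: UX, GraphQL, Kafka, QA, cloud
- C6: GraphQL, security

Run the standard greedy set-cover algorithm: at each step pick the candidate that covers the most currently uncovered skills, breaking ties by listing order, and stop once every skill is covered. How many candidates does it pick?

3

Pick 1: C4 covers 5 new skills (database, UX, frontend, security, QA).
Pick 2: C5 covers 3 new skills (GraphQL, Kafka, cloud).
Pick 3: C2 covers 1 new skills (testing).
Greedy uses 3 candidates.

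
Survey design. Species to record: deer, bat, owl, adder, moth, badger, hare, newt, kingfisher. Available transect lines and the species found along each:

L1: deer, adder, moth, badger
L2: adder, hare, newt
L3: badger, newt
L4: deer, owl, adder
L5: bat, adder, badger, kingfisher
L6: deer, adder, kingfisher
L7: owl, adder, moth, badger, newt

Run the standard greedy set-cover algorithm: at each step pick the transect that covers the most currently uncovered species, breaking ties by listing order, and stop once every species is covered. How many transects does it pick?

Pick 1: L7 covers 5 new species (owl, adder, moth, badger, newt).
Pick 2: L5 covers 2 new species (bat, kingfisher).
Pick 3: L1 covers 1 new species (deer).
Pick 4: L2 covers 1 new species (hare).
Greedy uses 4 transects.

4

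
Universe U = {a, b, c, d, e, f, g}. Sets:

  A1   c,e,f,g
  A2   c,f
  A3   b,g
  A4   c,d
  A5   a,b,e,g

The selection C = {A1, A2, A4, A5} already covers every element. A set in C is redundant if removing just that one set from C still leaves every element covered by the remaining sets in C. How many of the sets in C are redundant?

2

Drop A1: the rest still cover every element — redundant.
Drop A2: the rest still cover every element — redundant.
Drop A4: d uncovered — not redundant.
Drop A5: a, b uncovered — not redundant.
2 redundant: A1, A2.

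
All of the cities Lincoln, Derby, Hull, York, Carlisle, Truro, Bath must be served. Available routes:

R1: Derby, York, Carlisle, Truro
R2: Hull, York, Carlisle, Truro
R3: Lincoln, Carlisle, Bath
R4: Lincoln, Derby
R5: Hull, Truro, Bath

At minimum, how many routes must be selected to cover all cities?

3

R1, R2, R3 together cover {Lincoln, Derby, Hull, York, Carlisle, Truro, Bath} — every city.
No 2 of the 5 routes cover everything (all 10 pairs fall short), so 3 is minimum.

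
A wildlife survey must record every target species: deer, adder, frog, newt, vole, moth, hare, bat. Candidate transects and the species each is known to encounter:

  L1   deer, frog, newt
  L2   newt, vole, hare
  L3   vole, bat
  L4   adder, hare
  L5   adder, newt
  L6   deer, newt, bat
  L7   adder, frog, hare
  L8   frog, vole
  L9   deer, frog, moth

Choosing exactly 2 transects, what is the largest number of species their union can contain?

6

Choosing L2, L9 covers {deer, frog, newt, vole, moth, hare} — 6 species.
No choice of 2 transects does better; here adder, bat are left uncovered.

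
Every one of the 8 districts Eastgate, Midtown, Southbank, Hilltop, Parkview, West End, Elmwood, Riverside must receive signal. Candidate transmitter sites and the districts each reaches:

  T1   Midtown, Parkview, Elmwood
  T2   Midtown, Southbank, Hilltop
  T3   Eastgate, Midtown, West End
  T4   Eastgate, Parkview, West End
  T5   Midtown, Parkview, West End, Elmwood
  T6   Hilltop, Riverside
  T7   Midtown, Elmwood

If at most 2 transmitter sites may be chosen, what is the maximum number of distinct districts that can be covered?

Choosing T2, T4 covers {Eastgate, Midtown, Southbank, Hilltop, Parkview, West End} — 6 districts.
No choice of 2 transmitter sites does better; here Elmwood, Riverside are left uncovered.

6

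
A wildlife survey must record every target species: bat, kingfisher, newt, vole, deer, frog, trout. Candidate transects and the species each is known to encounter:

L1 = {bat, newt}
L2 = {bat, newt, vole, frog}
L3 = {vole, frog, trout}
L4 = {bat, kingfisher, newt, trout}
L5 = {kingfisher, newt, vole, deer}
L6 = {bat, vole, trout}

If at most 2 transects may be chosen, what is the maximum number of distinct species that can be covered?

Choosing L2, L4 covers {bat, kingfisher, newt, vole, frog, trout} — 6 species.
No choice of 2 transects does better; here deer is left uncovered.

6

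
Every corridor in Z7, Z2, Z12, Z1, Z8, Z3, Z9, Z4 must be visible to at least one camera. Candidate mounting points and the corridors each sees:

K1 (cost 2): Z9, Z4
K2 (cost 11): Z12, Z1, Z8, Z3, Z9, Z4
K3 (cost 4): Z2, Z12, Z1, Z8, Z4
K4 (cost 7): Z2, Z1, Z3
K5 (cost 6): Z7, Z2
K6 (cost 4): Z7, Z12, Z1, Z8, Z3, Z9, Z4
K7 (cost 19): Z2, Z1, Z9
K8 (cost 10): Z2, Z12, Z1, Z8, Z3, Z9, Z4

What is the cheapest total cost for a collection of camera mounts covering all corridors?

8

K3, K6 cover every corridor at cost 4 + 4 = 8.
Any cover uses at least 2 camera mounts; among all covering selections none totals below 8.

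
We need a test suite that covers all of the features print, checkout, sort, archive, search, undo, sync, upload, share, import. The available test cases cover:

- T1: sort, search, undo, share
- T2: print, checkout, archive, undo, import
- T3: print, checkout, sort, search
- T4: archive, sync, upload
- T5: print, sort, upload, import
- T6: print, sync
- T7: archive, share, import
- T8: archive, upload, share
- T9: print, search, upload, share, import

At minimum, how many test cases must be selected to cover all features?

T1, T2, T4 together cover {print, checkout, sort, archive, search, undo, sync, upload, share, import} — every feature.
No 2 of the 9 test cases cover everything (all 36 pairs fall short), so 3 is minimum.

3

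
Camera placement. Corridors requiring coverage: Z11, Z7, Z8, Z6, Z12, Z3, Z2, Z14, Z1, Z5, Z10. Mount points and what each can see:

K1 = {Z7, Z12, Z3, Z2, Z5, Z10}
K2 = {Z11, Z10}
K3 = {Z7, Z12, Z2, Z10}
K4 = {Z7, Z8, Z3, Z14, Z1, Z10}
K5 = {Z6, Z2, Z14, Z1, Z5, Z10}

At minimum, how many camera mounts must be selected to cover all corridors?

4

K1, K2, K4, K5 together cover {Z11, Z7, Z8, Z6, Z12, Z3, Z2, Z14, Z1, Z5, Z10} — every corridor.
No 3 of the 5 camera mounts cover everything (all 10 triples fall short), so 4 is minimum.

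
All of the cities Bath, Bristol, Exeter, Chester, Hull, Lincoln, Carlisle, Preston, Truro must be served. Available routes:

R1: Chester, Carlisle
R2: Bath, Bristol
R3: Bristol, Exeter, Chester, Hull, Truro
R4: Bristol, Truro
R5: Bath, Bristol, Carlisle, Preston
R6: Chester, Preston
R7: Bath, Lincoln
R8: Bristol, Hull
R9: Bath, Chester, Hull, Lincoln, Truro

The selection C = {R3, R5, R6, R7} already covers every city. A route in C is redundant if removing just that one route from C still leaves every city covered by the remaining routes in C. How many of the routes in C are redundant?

1

Drop R3: Exeter, Hull, Truro uncovered — not redundant.
Drop R5: Carlisle uncovered — not redundant.
Drop R6: the rest still cover every city — redundant.
Drop R7: Lincoln uncovered — not redundant.
1 redundant: R6.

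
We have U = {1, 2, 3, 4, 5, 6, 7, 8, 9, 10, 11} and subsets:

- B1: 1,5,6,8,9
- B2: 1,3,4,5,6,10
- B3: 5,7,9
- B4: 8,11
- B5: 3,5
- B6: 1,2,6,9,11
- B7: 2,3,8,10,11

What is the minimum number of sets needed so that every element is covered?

B2, B3, B7 together cover {1, 2, 3, 4, 5, 6, 7, 8, 9, 10, 11} — every element.
No 2 of the 7 sets cover everything (all 21 pairs fall short), so 3 is minimum.

3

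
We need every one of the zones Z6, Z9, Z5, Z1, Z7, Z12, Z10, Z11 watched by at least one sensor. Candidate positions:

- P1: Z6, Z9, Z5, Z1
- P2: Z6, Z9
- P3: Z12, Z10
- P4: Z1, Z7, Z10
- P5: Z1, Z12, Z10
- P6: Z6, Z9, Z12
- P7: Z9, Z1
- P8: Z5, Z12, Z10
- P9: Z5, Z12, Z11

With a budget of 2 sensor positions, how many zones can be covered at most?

Choosing P1, P3 covers {Z6, Z9, Z5, Z1, Z12, Z10} — 6 zones.
No choice of 2 sensor positions does better; here Z7, Z11 are left uncovered.

6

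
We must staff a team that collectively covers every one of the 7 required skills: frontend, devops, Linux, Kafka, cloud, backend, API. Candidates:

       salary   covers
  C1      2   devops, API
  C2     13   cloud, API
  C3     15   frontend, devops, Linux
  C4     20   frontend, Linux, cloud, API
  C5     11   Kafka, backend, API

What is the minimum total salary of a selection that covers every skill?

33

C1, C4, C5 cover every skill at salary 2 + 20 + 11 = 33.
Any cover uses at least 3 candidates; among all covering selections none totals below 33.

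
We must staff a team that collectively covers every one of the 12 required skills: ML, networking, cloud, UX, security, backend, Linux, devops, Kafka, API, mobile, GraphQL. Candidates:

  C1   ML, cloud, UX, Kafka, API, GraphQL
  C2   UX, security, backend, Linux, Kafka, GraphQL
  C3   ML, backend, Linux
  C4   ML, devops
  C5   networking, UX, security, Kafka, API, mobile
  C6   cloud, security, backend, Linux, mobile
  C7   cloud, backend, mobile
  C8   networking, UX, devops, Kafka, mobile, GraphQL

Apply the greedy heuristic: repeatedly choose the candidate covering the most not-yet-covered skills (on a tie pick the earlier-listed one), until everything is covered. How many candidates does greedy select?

3

Pick 1: C1 covers 6 new skills (ML, cloud, UX, Kafka, API, GraphQL).
Pick 2: C6 covers 4 new skills (security, backend, Linux, mobile).
Pick 3: C8 covers 2 new skills (networking, devops).
Greedy uses 3 candidates.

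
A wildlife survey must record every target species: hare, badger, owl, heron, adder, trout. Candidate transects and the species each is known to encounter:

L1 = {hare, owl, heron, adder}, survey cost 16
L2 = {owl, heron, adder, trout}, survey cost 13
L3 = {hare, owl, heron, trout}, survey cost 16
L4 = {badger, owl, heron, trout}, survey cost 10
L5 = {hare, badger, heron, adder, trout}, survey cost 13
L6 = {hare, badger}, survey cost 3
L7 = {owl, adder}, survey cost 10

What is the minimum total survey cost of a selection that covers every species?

L2, L6 cover every species at survey cost 13 + 3 = 16.
Any cover uses at least 2 transects; among all covering selections none totals below 16.

16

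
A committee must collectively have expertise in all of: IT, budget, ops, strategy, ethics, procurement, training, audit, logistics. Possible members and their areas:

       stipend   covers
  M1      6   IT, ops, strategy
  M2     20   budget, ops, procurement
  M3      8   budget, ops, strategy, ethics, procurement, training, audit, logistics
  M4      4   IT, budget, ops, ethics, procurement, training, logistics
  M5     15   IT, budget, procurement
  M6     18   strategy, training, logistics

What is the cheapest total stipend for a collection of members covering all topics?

12

M3, M4 cover every topic at stipend 8 + 4 = 12.
Any cover uses at least 2 members; among all covering selections none totals below 12.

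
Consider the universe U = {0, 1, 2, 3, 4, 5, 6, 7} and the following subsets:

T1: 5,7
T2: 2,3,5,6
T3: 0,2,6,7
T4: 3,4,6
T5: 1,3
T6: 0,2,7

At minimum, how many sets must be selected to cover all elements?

T1, T3, T4, T5 together cover {0, 1, 2, 3, 4, 5, 6, 7} — every element.
No 3 of the 6 sets cover everything (all 20 triples fall short), so 4 is minimum.

4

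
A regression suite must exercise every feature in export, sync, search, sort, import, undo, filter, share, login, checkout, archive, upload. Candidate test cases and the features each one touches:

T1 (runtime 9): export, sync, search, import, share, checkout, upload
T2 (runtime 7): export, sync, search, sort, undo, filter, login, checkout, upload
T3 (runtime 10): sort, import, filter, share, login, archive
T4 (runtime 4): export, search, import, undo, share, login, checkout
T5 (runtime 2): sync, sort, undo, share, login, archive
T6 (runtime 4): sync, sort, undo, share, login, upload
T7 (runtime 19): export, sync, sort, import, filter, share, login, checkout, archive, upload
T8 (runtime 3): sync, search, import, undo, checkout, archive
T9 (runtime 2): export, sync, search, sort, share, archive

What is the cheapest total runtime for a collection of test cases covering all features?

T2, T5, T8 cover every feature at runtime 7 + 2 + 3 = 12.
Any cover uses at least 2 test cases; among all covering selections none totals below 12.

12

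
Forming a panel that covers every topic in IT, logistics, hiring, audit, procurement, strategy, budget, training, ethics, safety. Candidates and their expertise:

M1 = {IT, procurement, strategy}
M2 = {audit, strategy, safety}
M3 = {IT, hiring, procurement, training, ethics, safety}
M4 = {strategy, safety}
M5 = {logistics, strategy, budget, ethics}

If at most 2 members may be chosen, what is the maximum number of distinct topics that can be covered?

9

Choosing M3, M5 covers {IT, logistics, hiring, procurement, strategy, budget, training, ethics, safety} — 9 topics.
No choice of 2 members does better; here audit is left uncovered.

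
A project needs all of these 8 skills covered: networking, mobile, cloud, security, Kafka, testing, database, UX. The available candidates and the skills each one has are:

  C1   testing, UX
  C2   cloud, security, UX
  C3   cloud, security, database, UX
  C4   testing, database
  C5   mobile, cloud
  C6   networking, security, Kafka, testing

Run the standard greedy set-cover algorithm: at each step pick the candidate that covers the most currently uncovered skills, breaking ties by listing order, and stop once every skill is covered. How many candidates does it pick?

3

Pick 1: C3 covers 4 new skills (cloud, security, database, UX).
Pick 2: C6 covers 3 new skills (networking, Kafka, testing).
Pick 3: C5 covers 1 new skills (mobile).
Greedy uses 3 candidates.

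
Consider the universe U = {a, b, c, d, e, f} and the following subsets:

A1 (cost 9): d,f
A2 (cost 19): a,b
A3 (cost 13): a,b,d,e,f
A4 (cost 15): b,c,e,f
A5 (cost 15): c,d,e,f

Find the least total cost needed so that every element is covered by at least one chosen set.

A3, A4 cover every element at cost 13 + 15 = 28.
Any cover uses at least 2 sets; among all covering selections none totals below 28.

28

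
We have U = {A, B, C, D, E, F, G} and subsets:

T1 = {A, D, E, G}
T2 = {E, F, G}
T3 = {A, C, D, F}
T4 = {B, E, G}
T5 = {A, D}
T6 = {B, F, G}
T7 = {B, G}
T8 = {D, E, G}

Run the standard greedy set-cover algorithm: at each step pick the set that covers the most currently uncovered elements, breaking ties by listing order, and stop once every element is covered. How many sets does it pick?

Pick 1: T1 covers 4 new elements (A, D, E, G).
Pick 2: T3 covers 2 new elements (C, F).
Pick 3: T4 covers 1 new elements (B).
Greedy uses 3 sets. (The true minimum is 2.)

3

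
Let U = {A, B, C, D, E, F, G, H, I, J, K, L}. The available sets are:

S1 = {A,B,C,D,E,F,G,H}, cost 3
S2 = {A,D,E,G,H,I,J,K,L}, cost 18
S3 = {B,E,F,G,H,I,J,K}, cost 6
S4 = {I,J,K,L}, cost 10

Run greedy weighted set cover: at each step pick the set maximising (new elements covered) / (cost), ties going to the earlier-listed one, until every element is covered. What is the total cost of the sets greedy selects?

19

Pick 1: S1 adds 8 new (A, B, C, D, E, F, G, H) at cost 3 (ratio 8/3).
Pick 2: S3 adds 3 new (I, J, K) at cost 6 (ratio 3/6).
Pick 3: S4 adds 1 new (L) at cost 10 (ratio 1/10).
Greedy total cost: 3 + 6 + 10 = 19. (The true optimum is 13, so greedy overshoots here.)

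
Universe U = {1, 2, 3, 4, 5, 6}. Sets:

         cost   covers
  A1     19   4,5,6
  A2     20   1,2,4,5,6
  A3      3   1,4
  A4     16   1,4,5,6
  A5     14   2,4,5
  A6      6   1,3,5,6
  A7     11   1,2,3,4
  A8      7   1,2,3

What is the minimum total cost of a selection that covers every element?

16

A3, A6, A8 cover every element at cost 3 + 6 + 7 = 16.
Any cover uses at least 2 sets; among all covering selections none totals below 16.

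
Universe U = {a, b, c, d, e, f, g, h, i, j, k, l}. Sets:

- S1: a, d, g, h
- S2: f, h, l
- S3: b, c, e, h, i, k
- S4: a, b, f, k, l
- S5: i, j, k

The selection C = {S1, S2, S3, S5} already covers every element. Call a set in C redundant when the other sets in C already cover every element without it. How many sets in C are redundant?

0

Drop S1: a, d, g uncovered — not redundant.
Drop S2: f, l uncovered — not redundant.
Drop S3: b, c, e uncovered — not redundant.
Drop S5: j uncovered — not redundant.
None of the sets in C is redundant.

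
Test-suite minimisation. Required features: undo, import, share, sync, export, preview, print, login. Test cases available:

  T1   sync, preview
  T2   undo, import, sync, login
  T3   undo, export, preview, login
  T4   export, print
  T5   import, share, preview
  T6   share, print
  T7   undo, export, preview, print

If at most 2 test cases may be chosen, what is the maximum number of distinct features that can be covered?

Choosing T2, T7 covers {undo, import, sync, export, preview, print, login} — 7 features.
No choice of 2 test cases does better; here share is left uncovered.

7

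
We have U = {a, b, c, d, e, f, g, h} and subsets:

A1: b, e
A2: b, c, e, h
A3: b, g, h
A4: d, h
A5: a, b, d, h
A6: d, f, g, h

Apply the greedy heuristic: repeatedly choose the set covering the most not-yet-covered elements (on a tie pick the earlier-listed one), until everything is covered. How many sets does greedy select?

3

Pick 1: A2 covers 4 new elements (b, c, e, h).
Pick 2: A6 covers 3 new elements (d, f, g).
Pick 3: A5 covers 1 new elements (a).
Greedy uses 3 sets.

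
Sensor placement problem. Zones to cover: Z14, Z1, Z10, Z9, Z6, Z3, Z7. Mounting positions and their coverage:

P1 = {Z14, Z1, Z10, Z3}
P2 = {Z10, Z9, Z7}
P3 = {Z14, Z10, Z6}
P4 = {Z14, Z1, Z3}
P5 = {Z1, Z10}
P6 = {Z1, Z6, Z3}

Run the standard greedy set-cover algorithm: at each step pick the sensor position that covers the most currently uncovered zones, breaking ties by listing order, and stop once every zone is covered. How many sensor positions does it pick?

Pick 1: P1 covers 4 new zones (Z14, Z1, Z10, Z3).
Pick 2: P2 covers 2 new zones (Z9, Z7).
Pick 3: P3 covers 1 new zones (Z6).
Greedy uses 3 sensor positions.

3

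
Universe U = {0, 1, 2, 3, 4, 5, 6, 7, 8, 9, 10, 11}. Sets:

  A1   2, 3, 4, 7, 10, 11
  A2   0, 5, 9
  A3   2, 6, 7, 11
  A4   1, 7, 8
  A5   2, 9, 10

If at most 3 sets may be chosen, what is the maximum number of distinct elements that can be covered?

11

Choosing A1, A2, A4 covers {0, 1, 2, 3, 4, 5, 7, 8, 9, 10, 11} — 11 elements.
No choice of 3 sets does better; here 6 is left uncovered.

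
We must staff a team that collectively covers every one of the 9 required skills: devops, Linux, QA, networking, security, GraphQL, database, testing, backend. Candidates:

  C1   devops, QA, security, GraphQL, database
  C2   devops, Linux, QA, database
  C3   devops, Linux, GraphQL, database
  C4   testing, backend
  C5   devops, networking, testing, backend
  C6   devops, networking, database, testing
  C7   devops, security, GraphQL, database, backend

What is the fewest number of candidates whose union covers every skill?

C1, C2, C5 together cover {devops, Linux, QA, networking, security, GraphQL, database, testing, backend} — every skill.
No 2 of the 7 candidates cover everything (all 21 pairs fall short), so 3 is minimum.

3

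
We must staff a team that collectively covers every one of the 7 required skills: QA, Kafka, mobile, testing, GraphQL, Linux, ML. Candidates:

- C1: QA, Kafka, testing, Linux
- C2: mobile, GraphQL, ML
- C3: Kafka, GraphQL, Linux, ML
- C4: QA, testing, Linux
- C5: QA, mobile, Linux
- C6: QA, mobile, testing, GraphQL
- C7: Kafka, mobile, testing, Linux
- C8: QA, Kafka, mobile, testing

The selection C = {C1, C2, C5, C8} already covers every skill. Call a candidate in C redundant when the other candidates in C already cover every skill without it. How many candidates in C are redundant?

Drop C1: the rest still cover every skill — redundant.
Drop C2: GraphQL, ML uncovered — not redundant.
Drop C5: the rest still cover every skill — redundant.
Drop C8: the rest still cover every skill — redundant.
3 redundant: C1, C5, C8.

3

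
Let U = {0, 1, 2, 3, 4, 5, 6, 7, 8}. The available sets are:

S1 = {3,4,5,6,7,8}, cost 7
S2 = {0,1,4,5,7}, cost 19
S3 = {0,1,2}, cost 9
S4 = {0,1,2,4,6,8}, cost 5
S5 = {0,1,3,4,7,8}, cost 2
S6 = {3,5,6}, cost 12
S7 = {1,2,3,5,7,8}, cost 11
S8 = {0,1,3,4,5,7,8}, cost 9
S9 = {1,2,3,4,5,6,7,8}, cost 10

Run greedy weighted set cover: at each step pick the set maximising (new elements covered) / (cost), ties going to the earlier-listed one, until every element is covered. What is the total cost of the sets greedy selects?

14

Pick 1: S5 adds 6 new (0, 1, 3, 4, 7, 8) at cost 2 (ratio 6/2).
Pick 2: S4 adds 2 new (2, 6) at cost 5 (ratio 2/5).
Pick 3: S1 adds 1 new (5) at cost 7 (ratio 1/7).
Greedy total cost: 2 + 5 + 7 = 14. (The true optimum is 12, so greedy overshoots here.)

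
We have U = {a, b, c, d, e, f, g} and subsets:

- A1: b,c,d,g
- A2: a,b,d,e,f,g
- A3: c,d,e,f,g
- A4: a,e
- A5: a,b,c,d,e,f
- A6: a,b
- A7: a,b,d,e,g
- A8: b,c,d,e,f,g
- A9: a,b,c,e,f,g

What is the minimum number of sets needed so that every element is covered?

A1, A2 together cover {a, b, c, d, e, f, g} — every element.
No single set contains all 7 elements, so 2 is optimal.

2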